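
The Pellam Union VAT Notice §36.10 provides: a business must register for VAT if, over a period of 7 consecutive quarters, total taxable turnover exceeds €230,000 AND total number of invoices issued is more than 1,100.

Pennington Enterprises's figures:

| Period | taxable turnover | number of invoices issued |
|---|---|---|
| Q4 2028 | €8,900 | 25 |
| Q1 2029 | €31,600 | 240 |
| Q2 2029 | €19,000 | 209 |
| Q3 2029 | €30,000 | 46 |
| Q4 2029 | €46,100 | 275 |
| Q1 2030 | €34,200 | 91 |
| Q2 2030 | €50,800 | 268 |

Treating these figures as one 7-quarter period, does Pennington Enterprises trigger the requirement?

Total taxable turnover: €8,900 + €31,600 + €19,000 + €30,000 + €46,100 + €34,200 + €50,800 = €220,600 (≤ €230,000).
Total number of invoices issued: 25 + 240 + 209 + 46 + 275 + 91 + 268 = 1,154 (> 1,100).
The test is 'and': the rule requires both, and at least one is not exceeded.

No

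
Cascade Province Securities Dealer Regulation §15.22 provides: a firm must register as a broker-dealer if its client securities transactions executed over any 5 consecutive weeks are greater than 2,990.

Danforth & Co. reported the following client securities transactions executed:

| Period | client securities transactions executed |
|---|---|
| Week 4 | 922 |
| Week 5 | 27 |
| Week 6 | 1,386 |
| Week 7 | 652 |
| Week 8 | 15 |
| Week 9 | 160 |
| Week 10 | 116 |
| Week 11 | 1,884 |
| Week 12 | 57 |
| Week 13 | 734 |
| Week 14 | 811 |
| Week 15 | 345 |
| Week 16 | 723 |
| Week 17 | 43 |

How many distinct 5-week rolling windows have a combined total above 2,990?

Week 4–Week 8: 922 + 27 + 1,386 + 652 + 15 = 3,002 (over)
Week 5–Week 9: 27 + 1,386 + 652 + 15 + 160 = 2,240 (under)
Week 6–Week 10: 1,386 + 652 + 15 + 160 + 116 = 2,329 (under)
Week 7–Week 11: 652 + 15 + 160 + 116 + 1,884 = 2,827 (under)
Week 8–Week 12: 15 + 160 + 116 + 1,884 + 57 = 2,232 (under)
Week 9–Week 13: 160 + 116 + 1,884 + 57 + 734 = 2,951 (under)
Week 10–Week 14: 116 + 1,884 + 57 + 734 + 811 = 3,602 (over)
Week 11–Week 15: 1,884 + 57 + 734 + 811 + 345 = 3,831 (over)
Week 12–Week 16: 57 + 734 + 811 + 345 + 723 = 2,670 (under)
Week 13–Week 17: 734 + 811 + 345 + 723 + 43 = 2,656 (under)
3 windows exceed the threshold.

3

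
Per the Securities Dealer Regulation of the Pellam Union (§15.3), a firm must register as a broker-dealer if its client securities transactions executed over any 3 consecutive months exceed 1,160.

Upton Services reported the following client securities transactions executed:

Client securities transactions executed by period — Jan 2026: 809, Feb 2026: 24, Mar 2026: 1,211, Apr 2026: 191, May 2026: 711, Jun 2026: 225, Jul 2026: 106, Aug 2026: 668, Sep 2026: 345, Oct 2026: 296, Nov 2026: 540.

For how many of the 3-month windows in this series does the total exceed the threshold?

5

Jan 2026–Mar 2026: 809 + 24 + 1,211 = 2,044 (over)
Feb 2026–Apr 2026: 24 + 1,211 + 191 = 1,426 (over)
Mar 2026–May 2026: 1,211 + 191 + 711 = 2,113 (over)
Apr 2026–Jun 2026: 191 + 711 + 225 = 1,127 (under)
May 2026–Jul 2026: 711 + 225 + 106 = 1,042 (under)
Jun 2026–Aug 2026: 225 + 106 + 668 = 999 (under)
Jul 2026–Sep 2026: 106 + 668 + 345 = 1,119 (under)
Aug 2026–Oct 2026: 668 + 345 + 296 = 1,309 (over)
Sep 2026–Nov 2026: 345 + 296 + 540 = 1,181 (over)
5 windows exceed the threshold.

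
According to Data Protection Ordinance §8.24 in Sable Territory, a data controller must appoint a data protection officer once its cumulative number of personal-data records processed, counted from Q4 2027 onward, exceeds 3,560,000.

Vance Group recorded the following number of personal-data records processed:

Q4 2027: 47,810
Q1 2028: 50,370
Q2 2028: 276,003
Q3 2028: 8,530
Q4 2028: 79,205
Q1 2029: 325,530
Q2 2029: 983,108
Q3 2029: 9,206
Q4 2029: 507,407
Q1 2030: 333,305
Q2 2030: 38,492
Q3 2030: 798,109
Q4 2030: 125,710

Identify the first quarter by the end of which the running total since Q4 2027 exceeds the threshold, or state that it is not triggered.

Q4 2030

Through Q4 2027: 47,810
Through Q1 2028: 98,180
Through Q2 2028: 374,183
Through Q3 2028: 382,713
Through Q4 2028: 461,918
Through Q1 2029: 787,448
Through Q2 2029: 1,770,556
Through Q3 2029: 1,779,762
Through Q4 2029: 2,287,169
Through Q1 2030: 2,620,474
Through Q2 2030: 2,658,966
Through Q3 2030: 3,457,075
Through Q4 2030: 3,582,785 ← exceeds threshold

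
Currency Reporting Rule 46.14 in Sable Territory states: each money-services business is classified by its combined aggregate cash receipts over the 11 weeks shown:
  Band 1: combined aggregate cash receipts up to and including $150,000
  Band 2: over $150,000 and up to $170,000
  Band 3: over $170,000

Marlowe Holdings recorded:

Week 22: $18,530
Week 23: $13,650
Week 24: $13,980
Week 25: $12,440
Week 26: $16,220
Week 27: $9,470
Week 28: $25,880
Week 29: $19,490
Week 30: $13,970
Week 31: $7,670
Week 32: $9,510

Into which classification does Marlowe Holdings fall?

Combined aggregate cash receipts: $18,530 + $13,650 + $13,980 + $12,440 + $16,220 + $9,470 + $25,880 + $19,490 + $13,970 + $7,670 + $9,510 = $160,810.
$150,000 < $160,810 ≤ $170,000, so Band 2 applies.

Band 2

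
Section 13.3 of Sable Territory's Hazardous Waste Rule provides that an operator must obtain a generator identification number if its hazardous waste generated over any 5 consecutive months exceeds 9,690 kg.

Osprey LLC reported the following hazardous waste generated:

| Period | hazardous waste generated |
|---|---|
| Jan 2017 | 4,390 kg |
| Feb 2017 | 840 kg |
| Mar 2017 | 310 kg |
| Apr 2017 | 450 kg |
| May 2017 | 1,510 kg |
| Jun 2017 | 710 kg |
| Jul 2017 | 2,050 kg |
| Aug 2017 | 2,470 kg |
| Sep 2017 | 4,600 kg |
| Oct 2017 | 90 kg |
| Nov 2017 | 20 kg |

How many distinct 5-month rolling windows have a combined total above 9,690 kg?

Jan 2017–May 2017: 4,390 kg + 840 kg + 310 kg + 450 kg + 1,510 kg = 7,500 kg (under)
Feb 2017–Jun 2017: 840 kg + 310 kg + 450 kg + 1,510 kg + 710 kg = 3,820 kg (under)
Mar 2017–Jul 2017: 310 kg + 450 kg + 1,510 kg + 710 kg + 2,050 kg = 5,030 kg (under)
Apr 2017–Aug 2017: 450 kg + 1,510 kg + 710 kg + 2,050 kg + 2,470 kg = 7,190 kg (under)
May 2017–Sep 2017: 1,510 kg + 710 kg + 2,050 kg + 2,470 kg + 4,600 kg = 11,340 kg (over)
Jun 2017–Oct 2017: 710 kg + 2,050 kg + 2,470 kg + 4,600 kg + 90 kg = 9,920 kg (over)
Jul 2017–Nov 2017: 2,050 kg + 2,470 kg + 4,600 kg + 90 kg + 20 kg = 9,230 kg (under)
2 windows exceed the threshold.

2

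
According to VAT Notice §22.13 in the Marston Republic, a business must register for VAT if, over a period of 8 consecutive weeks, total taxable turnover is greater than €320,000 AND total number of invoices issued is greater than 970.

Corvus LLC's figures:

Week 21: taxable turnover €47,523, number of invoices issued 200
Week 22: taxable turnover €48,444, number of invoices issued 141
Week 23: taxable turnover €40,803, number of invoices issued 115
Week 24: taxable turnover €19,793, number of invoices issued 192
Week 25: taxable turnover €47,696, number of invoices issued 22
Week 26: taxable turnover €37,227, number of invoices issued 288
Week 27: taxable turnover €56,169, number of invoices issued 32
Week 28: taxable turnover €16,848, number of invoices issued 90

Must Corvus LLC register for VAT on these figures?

No

Total taxable turnover: €47,523 + €48,444 + €40,803 + €19,793 + €47,696 + €37,227 + €56,169 + €16,848 = €314,503 (≤ €320,000).
Total number of invoices issued: 200 + 141 + 115 + 192 + 22 + 288 + 32 + 90 = 1,080 (> 970).
The test is 'and': the rule requires both, and at least one is not exceeded.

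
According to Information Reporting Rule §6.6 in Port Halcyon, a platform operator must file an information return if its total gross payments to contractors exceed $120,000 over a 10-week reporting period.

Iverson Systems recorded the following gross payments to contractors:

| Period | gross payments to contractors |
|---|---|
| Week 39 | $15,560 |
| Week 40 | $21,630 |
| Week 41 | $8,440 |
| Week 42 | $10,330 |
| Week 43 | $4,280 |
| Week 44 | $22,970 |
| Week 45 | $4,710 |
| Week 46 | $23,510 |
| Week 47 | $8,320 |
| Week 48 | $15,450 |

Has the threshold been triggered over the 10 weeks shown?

Total gross payments to contractors: $15,560 + $21,630 + $8,440 + $10,330 + $4,280 + $22,970 + $4,710 + $23,510 + $8,320 + $15,450 = $135,200.
$135,200 > $120,000, so the threshold is exceeded.

Yes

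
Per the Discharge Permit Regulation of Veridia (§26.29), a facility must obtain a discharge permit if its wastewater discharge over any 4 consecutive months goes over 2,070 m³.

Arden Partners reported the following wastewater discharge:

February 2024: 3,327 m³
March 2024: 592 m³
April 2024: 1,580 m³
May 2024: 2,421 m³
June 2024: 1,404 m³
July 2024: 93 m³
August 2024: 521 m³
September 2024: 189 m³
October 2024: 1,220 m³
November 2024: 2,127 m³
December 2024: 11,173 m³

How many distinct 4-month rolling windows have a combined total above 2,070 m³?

February 2024–May 2024: 3,327 m³ + 592 m³ + 1,580 m³ + 2,421 m³ = 7,920 m³ (over)
March 2024–June 2024: 592 m³ + 1,580 m³ + 2,421 m³ + 1,404 m³ = 5,997 m³ (over)
April 2024–July 2024: 1,580 m³ + 2,421 m³ + 1,404 m³ + 93 m³ = 5,498 m³ (over)
May 2024–August 2024: 2,421 m³ + 1,404 m³ + 93 m³ + 521 m³ = 4,439 m³ (over)
June 2024–September 2024: 1,404 m³ + 93 m³ + 521 m³ + 189 m³ = 2,207 m³ (over)
July 2024–October 2024: 93 m³ + 521 m³ + 189 m³ + 1,220 m³ = 2,023 m³ (under)
August 2024–November 2024: 521 m³ + 189 m³ + 1,220 m³ + 2,127 m³ = 4,057 m³ (over)
September 2024–December 2024: 189 m³ + 1,220 m³ + 2,127 m³ + 11,173 m³ = 14,709 m³ (over)
7 windows exceed the threshold.

7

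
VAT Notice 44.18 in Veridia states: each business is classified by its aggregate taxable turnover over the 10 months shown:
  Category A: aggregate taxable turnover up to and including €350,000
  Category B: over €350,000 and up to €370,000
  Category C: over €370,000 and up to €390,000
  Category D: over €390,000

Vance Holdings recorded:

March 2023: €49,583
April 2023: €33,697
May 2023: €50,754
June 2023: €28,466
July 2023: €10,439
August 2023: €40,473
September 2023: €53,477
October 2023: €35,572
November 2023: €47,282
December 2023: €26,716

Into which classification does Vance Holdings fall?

Category C

Aggregate taxable turnover: €49,583 + €33,697 + €50,754 + €28,466 + €10,439 + €40,473 + €53,477 + €35,572 + €47,282 + €26,716 = €376,459.
€370,000 < €376,459 ≤ €390,000, so Category C applies.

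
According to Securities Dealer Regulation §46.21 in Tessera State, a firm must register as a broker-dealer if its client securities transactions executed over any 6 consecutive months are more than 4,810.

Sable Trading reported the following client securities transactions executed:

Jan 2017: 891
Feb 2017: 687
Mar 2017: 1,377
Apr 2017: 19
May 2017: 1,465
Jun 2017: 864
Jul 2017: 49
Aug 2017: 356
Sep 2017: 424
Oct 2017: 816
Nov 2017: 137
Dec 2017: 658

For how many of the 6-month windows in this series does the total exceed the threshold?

1

Jan 2017–Jun 2017: 891 + 687 + 1,377 + 19 + 1,465 + 864 = 5,303 (over)
Feb 2017–Jul 2017: 687 + 1,377 + 19 + 1,465 + 864 + 49 = 4,461 (under)
Mar 2017–Aug 2017: 1,377 + 19 + 1,465 + 864 + 49 + 356 = 4,130 (under)
Apr 2017–Sep 2017: 19 + 1,465 + 864 + 49 + 356 + 424 = 3,177 (under)
May 2017–Oct 2017: 1,465 + 864 + 49 + 356 + 424 + 816 = 3,974 (under)
Jun 2017–Nov 2017: 864 + 49 + 356 + 424 + 816 + 137 = 2,646 (under)
Jul 2017–Dec 2017: 49 + 356 + 424 + 816 + 137 + 658 = 2,440 (under)
1 window exceeds the threshold.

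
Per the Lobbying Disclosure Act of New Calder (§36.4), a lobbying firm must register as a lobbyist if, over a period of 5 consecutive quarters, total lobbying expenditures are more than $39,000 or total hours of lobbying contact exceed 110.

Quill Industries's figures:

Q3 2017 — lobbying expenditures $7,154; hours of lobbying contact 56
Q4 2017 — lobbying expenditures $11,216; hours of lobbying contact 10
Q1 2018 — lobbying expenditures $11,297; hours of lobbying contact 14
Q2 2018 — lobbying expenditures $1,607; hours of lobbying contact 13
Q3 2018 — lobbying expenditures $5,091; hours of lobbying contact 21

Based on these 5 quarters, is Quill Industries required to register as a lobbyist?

Total lobbying expenditures: $7,154 + $11,216 + $11,297 + $1,607 + $5,091 = $36,365 (≤ $39,000).
Total hours of lobbying contact: 56 + 10 + 14 + 13 + 21 = 114 (> 110).
The test is 'or': at least one threshold is exceeded.

Yes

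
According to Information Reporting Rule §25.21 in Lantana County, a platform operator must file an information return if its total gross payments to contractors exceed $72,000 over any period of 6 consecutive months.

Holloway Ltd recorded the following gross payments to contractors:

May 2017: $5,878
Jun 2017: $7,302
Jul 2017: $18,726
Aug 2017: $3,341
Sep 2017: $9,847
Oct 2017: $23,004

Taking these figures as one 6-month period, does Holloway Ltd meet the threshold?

No

Total gross payments to contractors: $5,878 + $7,302 + $18,726 + $3,341 + $9,847 + $23,004 = $68,098.
$68,098 ≤ $72,000, so the threshold is not exceeded.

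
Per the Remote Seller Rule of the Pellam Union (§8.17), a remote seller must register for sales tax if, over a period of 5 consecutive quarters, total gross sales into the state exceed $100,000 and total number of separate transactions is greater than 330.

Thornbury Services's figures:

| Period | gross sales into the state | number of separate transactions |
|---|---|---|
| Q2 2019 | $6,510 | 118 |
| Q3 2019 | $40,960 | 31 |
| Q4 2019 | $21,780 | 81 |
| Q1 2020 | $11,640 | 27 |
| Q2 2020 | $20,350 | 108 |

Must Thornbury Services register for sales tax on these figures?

Total gross sales into the state: $6,510 + $40,960 + $21,780 + $11,640 + $20,350 = $101,240 (> $100,000).
Total number of separate transactions: 118 + 31 + 81 + 27 + 108 = 365 (> 330).
The test is 'and': both thresholds are exceeded.

Yes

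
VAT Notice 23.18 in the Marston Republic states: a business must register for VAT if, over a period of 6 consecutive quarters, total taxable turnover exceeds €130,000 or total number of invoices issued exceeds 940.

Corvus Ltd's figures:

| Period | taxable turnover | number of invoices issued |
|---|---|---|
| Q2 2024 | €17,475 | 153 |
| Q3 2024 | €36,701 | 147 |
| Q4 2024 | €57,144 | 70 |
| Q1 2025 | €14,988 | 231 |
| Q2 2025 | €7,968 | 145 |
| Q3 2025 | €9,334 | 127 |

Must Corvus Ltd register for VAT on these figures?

Total taxable turnover: €17,475 + €36,701 + €57,144 + €14,988 + €7,968 + €9,334 = €143,610 (> €130,000).
Total number of invoices issued: 153 + 147 + 70 + 231 + 145 + 127 = 873 (≤ 940).
The test is 'or': at least one threshold is exceeded.

Yes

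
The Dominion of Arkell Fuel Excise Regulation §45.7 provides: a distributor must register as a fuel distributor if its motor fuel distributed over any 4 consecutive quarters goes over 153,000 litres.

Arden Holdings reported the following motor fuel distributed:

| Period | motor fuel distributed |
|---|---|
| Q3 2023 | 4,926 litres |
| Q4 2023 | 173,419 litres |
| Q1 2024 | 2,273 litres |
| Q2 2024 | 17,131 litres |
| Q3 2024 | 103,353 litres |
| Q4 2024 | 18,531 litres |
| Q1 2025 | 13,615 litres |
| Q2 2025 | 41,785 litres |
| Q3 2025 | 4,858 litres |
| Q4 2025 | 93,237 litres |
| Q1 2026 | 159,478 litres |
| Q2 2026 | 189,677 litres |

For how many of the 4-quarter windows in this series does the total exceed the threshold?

Q3 2023–Q2 2024: 4,926 litres + 173,419 litres + 2,273 litres + 17,131 litres = 197,749 litres (over)
Q4 2023–Q3 2024: 173,419 litres + 2,273 litres + 17,131 litres + 103,353 litres = 296,176 litres (over)
Q1 2024–Q4 2024: 2,273 litres + 17,131 litres + 103,353 litres + 18,531 litres = 141,288 litres (under)
Q2 2024–Q1 2025: 17,131 litres + 103,353 litres + 18,531 litres + 13,615 litres = 152,630 litres (under)
Q3 2024–Q2 2025: 103,353 litres + 18,531 litres + 13,615 litres + 41,785 litres = 177,284 litres (over)
Q4 2024–Q3 2025: 18,531 litres + 13,615 litres + 41,785 litres + 4,858 litres = 78,789 litres (under)
Q1 2025–Q4 2025: 13,615 litres + 41,785 litres + 4,858 litres + 93,237 litres = 153,495 litres (over)
Q2 2025–Q1 2026: 41,785 litres + 4,858 litres + 93,237 litres + 159,478 litres = 299,358 litres (over)
Q3 2025–Q2 2026: 4,858 litres + 93,237 litres + 159,478 litres + 189,677 litres = 447,250 litres (over)
6 windows exceed the threshold.

6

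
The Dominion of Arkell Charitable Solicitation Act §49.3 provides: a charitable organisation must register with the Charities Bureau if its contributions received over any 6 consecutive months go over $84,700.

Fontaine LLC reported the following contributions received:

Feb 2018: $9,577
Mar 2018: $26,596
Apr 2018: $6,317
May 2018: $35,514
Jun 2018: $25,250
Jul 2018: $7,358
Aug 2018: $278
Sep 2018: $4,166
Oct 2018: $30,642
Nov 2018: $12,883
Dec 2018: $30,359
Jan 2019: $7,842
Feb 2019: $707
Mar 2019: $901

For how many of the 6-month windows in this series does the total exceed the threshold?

Feb 2018–Jul 2018: $9,577 + $26,596 + $6,317 + $35,514 + $25,250 + $7,358 = $110,612 (over)
Mar 2018–Aug 2018: $26,596 + $6,317 + $35,514 + $25,250 + $7,358 + $278 = $101,313 (over)
Apr 2018–Sep 2018: $6,317 + $35,514 + $25,250 + $7,358 + $278 + $4,166 = $78,883 (under)
May 2018–Oct 2018: $35,514 + $25,250 + $7,358 + $278 + $4,166 + $30,642 = $103,208 (over)
Jun 2018–Nov 2018: $25,250 + $7,358 + $278 + $4,166 + $30,642 + $12,883 = $80,577 (under)
Jul 2018–Dec 2018: $7,358 + $278 + $4,166 + $30,642 + $12,883 + $30,359 = $85,686 (over)
Aug 2018–Jan 2019: $278 + $4,166 + $30,642 + $12,883 + $30,359 + $7,842 = $86,170 (over)
Sep 2018–Feb 2019: $4,166 + $30,642 + $12,883 + $30,359 + $7,842 + $707 = $86,599 (over)
Oct 2018–Mar 2019: $30,642 + $12,883 + $30,359 + $7,842 + $707 + $901 = $83,334 (under)
6 windows exceed the threshold.

6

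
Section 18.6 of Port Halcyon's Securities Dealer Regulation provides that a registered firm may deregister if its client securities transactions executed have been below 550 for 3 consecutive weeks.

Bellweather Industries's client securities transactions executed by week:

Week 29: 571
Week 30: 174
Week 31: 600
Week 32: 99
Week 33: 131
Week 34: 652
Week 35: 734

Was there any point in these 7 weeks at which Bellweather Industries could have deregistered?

No

Weeks below 550: Week 30, Week 32, Week 33.
Longest run of consecutive weeks below the threshold: 2.
2 < 3, so Bellweather Industries never became eligible.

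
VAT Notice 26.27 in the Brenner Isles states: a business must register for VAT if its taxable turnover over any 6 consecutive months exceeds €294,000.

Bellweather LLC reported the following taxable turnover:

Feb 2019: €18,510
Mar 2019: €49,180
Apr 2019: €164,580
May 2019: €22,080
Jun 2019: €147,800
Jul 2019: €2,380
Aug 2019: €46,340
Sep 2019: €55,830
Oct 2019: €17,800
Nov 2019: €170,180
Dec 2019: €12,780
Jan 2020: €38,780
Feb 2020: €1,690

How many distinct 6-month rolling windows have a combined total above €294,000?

7

Feb 2019–Jul 2019: €18,510 + €49,180 + €164,580 + €22,080 + €147,800 + €2,380 = €404,530 (over)
Mar 2019–Aug 2019: €49,180 + €164,580 + €22,080 + €147,800 + €2,380 + €46,340 = €432,360 (over)
Apr 2019–Sep 2019: €164,580 + €22,080 + €147,800 + €2,380 + €46,340 + €55,830 = €439,010 (over)
May 2019–Oct 2019: €22,080 + €147,800 + €2,380 + €46,340 + €55,830 + €17,800 = €292,230 (under)
Jun 2019–Nov 2019: €147,800 + €2,380 + €46,340 + €55,830 + €17,800 + €170,180 = €440,330 (over)
Jul 2019–Dec 2019: €2,380 + €46,340 + €55,830 + €17,800 + €170,180 + €12,780 = €305,310 (over)
Aug 2019–Jan 2020: €46,340 + €55,830 + €17,800 + €170,180 + €12,780 + €38,780 = €341,710 (over)
Sep 2019–Feb 2020: €55,830 + €17,800 + €170,180 + €12,780 + €38,780 + €1,690 = €297,060 (over)
7 windows exceed the threshold.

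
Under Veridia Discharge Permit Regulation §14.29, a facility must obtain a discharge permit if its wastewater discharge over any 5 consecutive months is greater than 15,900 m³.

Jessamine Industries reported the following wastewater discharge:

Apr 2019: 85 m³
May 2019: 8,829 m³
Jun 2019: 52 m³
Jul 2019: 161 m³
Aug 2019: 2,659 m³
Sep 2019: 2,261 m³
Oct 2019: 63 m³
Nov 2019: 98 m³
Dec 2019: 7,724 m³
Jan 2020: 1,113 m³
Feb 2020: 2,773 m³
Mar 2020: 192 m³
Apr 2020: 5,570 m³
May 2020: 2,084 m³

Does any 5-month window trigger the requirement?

Yes

Apr 2019–Aug 2019: 85 m³ + 8,829 m³ + 52 m³ + 161 m³ + 2,659 m³ = 11,786 m³ (under)
May 2019–Sep 2019: 8,829 m³ + 52 m³ + 161 m³ + 2,659 m³ + 2,261 m³ = 13,962 m³ (under)
Jun 2019–Oct 2019: 52 m³ + 161 m³ + 2,659 m³ + 2,261 m³ + 63 m³ = 5,196 m³ (under)
Jul 2019–Nov 2019: 161 m³ + 2,659 m³ + 2,261 m³ + 63 m³ + 98 m³ = 5,242 m³ (under)
Aug 2019–Dec 2019: 2,659 m³ + 2,261 m³ + 63 m³ + 98 m³ + 7,724 m³ = 12,805 m³ (under)
Sep 2019–Jan 2020: 2,261 m³ + 63 m³ + 98 m³ + 7,724 m³ + 1,113 m³ = 11,259 m³ (under)
Oct 2019–Feb 2020: 63 m³ + 98 m³ + 7,724 m³ + 1,113 m³ + 2,773 m³ = 11,771 m³ (under)
Nov 2019–Mar 2020: 98 m³ + 7,724 m³ + 1,113 m³ + 2,773 m³ + 192 m³ = 11,900 m³ (under)
Dec 2019–Apr 2020: 7,724 m³ + 1,113 m³ + 2,773 m³ + 192 m³ + 5,570 m³ = 17,372 m³ (over)
Jan 2020–May 2020: 1,113 m³ + 2,773 m³ + 192 m³ + 5,570 m³ + 2,084 m³ = 11,732 m³ (under)
At least one window exceeds 15,900 m³.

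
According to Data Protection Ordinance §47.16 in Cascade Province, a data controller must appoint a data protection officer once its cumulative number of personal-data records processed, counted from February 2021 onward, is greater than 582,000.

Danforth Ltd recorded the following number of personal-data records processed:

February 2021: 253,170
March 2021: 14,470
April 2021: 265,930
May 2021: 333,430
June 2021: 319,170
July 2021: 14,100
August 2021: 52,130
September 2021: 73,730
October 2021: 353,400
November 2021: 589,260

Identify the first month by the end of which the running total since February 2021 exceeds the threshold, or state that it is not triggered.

Through February 2021: 253,170
Through March 2021: 267,640
Through April 2021: 533,570
Through May 2021: 867,000 ← exceeds threshold

May 2021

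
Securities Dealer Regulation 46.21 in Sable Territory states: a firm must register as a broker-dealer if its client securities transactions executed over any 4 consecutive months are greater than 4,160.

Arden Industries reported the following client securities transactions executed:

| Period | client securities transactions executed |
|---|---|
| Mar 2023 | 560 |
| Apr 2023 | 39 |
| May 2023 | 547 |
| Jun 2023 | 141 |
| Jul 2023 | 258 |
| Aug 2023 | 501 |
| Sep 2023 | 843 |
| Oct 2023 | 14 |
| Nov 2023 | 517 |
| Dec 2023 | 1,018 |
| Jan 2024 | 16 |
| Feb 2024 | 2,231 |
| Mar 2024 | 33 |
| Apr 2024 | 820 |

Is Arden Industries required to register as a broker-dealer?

Mar 2023–Jun 2023: 560 + 39 + 547 + 141 = 1,287 (under)
Apr 2023–Jul 2023: 39 + 547 + 141 + 258 = 985 (under)
May 2023–Aug 2023: 547 + 141 + 258 + 501 = 1,447 (under)
Jun 2023–Sep 2023: 141 + 258 + 501 + 843 = 1,743 (under)
Jul 2023–Oct 2023: 258 + 501 + 843 + 14 = 1,616 (under)
Aug 2023–Nov 2023: 501 + 843 + 14 + 517 = 1,875 (under)
Sep 2023–Dec 2023: 843 + 14 + 517 + 1,018 = 2,392 (under)
Oct 2023–Jan 2024: 14 + 517 + 1,018 + 16 = 1,565 (under)
Nov 2023–Feb 2024: 517 + 1,018 + 16 + 2,231 = 3,782 (under)
Dec 2023–Mar 2024: 1,018 + 16 + 2,231 + 33 = 3,298 (under)
Jan 2024–Apr 2024: 16 + 2,231 + 33 + 820 = 3,100 (under)
No window exceeds 4,160.

No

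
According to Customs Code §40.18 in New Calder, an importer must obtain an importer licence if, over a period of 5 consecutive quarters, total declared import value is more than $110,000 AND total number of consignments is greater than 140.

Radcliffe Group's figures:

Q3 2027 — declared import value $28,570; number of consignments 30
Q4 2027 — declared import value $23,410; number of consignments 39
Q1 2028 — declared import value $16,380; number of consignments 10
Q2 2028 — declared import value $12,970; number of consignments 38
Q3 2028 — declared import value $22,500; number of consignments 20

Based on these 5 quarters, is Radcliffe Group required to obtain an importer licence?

Total declared import value: $28,570 + $23,410 + $16,380 + $12,970 + $22,500 = $103,830 (≤ $110,000).
Total number of consignments: 30 + 39 + 10 + 38 + 20 = 137 (≤ 140).
The test is 'and': the rule requires both, and at least one is not exceeded.

No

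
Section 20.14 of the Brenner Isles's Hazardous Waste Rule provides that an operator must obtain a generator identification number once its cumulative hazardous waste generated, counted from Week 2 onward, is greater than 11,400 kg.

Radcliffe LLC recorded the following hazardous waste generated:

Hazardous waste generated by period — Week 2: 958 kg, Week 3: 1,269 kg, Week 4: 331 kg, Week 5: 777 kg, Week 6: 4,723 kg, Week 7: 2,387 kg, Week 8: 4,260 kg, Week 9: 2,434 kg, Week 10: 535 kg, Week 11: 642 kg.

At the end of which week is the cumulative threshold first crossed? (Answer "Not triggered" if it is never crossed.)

Through Week 2: 958 kg
Through Week 3: 2,227 kg
Through Week 4: 2,558 kg
Through Week 5: 3,335 kg
Through Week 6: 8,058 kg
Through Week 7: 10,445 kg
Through Week 8: 14,705 kg ← exceeds threshold

Week 8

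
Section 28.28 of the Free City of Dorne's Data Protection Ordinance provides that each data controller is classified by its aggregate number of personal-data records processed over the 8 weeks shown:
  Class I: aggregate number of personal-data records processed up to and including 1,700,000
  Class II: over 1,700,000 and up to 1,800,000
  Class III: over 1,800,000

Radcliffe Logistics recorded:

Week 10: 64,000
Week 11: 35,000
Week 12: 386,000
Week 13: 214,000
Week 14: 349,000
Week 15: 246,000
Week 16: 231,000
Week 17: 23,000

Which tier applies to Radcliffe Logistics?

Aggregate number of personal-data records processed: 64,000 + 35,000 + 386,000 + 214,000 + 349,000 + 246,000 + 231,000 + 23,000 = 1,548,000.
1,548,000 ≤ 1,700,000, so Class I applies.

Class I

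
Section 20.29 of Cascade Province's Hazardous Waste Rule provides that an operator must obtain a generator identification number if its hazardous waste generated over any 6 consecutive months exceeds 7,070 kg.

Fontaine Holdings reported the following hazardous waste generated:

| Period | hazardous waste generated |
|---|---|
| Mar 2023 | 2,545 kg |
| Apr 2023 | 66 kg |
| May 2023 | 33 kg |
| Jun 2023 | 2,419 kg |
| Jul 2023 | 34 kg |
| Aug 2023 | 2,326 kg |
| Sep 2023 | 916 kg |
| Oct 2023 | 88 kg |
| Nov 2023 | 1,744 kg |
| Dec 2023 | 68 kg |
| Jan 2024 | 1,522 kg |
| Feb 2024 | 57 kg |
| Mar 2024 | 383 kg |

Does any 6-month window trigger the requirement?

Yes

Mar 2023–Aug 2023: 2,545 kg + 66 kg + 33 kg + 2,419 kg + 34 kg + 2,326 kg = 7,423 kg (over)
Apr 2023–Sep 2023: 66 kg + 33 kg + 2,419 kg + 34 kg + 2,326 kg + 916 kg = 5,794 kg (under)
May 2023–Oct 2023: 33 kg + 2,419 kg + 34 kg + 2,326 kg + 916 kg + 88 kg = 5,816 kg (under)
Jun 2023–Nov 2023: 2,419 kg + 34 kg + 2,326 kg + 916 kg + 88 kg + 1,744 kg = 7,527 kg (over)
Jul 2023–Dec 2023: 34 kg + 2,326 kg + 916 kg + 88 kg + 1,744 kg + 68 kg = 5,176 kg (under)
Aug 2023–Jan 2024: 2,326 kg + 916 kg + 88 kg + 1,744 kg + 68 kg + 1,522 kg = 6,664 kg (under)
Sep 2023–Feb 2024: 916 kg + 88 kg + 1,744 kg + 68 kg + 1,522 kg + 57 kg = 4,395 kg (under)
Oct 2023–Mar 2024: 88 kg + 1,744 kg + 68 kg + 1,522 kg + 57 kg + 383 kg = 3,862 kg (under)
At least one window exceeds 7,070 kg.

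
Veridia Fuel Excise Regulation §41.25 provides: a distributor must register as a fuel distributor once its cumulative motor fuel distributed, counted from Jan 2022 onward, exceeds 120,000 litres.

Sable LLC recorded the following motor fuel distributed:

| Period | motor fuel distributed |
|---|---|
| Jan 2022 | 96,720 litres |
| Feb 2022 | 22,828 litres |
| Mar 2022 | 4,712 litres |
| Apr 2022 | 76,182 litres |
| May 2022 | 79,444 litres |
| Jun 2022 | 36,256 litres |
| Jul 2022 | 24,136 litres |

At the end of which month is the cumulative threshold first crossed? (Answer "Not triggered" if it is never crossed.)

Through Jan 2022: 96,720 litres
Through Feb 2022: 119,548 litres
Through Mar 2022: 124,260 litres ← exceeds threshold

Mar 2022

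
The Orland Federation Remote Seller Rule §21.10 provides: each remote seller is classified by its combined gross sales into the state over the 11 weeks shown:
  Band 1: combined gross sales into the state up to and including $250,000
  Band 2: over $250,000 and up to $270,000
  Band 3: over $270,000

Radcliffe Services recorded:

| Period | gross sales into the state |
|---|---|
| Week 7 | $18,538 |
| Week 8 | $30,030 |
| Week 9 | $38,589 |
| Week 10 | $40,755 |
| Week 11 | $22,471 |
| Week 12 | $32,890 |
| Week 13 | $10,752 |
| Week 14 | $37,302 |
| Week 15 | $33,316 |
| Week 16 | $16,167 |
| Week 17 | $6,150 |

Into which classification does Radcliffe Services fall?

Band 3

Combined gross sales into the state: $18,538 + $30,030 + $38,589 + $40,755 + $22,471 + $32,890 + $10,752 + $37,302 + $33,316 + $16,167 + $6,150 = $286,960.
$286,960 > $270,000, so Band 3 applies.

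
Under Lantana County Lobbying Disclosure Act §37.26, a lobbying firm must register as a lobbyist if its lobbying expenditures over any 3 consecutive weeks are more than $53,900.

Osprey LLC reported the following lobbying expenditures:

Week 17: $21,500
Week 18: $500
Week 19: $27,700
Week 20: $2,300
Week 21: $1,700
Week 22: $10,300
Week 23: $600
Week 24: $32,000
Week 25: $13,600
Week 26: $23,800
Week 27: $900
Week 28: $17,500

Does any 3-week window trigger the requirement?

Week 17–Week 19: $21,500 + $500 + $27,700 = $49,700 (under)
Week 18–Week 20: $500 + $27,700 + $2,300 = $30,500 (under)
Week 19–Week 21: $27,700 + $2,300 + $1,700 = $31,700 (under)
Week 20–Week 22: $2,300 + $1,700 + $10,300 = $14,300 (under)
Week 21–Week 23: $1,700 + $10,300 + $600 = $12,600 (under)
Week 22–Week 24: $10,300 + $600 + $32,000 = $42,900 (under)
Week 23–Week 25: $600 + $32,000 + $13,600 = $46,200 (under)
Week 24–Week 26: $32,000 + $13,600 + $23,800 = $69,400 (over)
Week 25–Week 27: $13,600 + $23,800 + $900 = $38,300 (under)
Week 26–Week 28: $23,800 + $900 + $17,500 = $42,200 (under)
At least one window exceeds $53,900.

Yes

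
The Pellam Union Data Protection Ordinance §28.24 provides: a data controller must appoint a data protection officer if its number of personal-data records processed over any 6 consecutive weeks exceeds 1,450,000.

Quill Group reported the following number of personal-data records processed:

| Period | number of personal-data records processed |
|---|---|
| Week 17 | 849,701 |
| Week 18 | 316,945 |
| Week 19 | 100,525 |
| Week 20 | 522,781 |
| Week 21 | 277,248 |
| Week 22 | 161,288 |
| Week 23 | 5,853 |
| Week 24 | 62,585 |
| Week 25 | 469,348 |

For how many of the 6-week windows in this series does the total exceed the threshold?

2

Week 17–Week 22: 849,701 + 316,945 + 100,525 + 522,781 + 277,248 + 161,288 = 2,228,488 (over)
Week 18–Week 23: 316,945 + 100,525 + 522,781 + 277,248 + 161,288 + 5,853 = 1,384,640 (under)
Week 19–Week 24: 100,525 + 522,781 + 277,248 + 161,288 + 5,853 + 62,585 = 1,130,280 (under)
Week 20–Week 25: 522,781 + 277,248 + 161,288 + 5,853 + 62,585 + 469,348 = 1,499,103 (over)
2 windows exceed the threshold.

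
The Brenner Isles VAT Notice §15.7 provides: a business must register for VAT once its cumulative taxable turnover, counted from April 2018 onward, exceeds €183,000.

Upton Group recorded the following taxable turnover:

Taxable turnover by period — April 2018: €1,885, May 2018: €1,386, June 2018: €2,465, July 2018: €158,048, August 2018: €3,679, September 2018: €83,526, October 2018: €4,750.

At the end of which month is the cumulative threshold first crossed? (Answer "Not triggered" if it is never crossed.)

Through April 2018: €1,885
Through May 2018: €3,271
Through June 2018: €5,736
Through July 2018: €163,784
Through August 2018: €167,463
Through September 2018: €250,989 ← exceeds threshold

September 2018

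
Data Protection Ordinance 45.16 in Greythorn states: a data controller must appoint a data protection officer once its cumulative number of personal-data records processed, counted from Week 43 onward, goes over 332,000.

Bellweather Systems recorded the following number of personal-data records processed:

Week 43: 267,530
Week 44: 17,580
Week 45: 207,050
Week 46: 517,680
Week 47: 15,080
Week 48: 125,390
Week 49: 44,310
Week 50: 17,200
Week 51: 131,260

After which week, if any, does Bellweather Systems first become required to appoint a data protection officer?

Through Week 43: 267,530
Through Week 44: 285,110
Through Week 45: 492,160 ← exceeds threshold

Week 45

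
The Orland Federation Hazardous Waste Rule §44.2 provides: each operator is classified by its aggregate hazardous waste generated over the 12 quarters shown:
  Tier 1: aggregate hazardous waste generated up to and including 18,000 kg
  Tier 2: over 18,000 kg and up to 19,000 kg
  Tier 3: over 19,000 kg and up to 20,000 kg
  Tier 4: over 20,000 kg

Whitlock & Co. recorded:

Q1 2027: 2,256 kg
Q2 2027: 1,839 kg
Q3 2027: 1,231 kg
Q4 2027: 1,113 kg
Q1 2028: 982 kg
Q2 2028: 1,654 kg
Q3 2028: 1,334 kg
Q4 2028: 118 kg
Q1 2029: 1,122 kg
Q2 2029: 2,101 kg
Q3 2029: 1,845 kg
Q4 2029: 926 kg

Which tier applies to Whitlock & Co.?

Tier 1

Aggregate hazardous waste generated: 2,256 kg + 1,839 kg + 1,231 kg + 1,113 kg + 982 kg + 1,654 kg + 1,334 kg + 118 kg + 1,122 kg + 2,101 kg + 1,845 kg + 926 kg = 16,521 kg.
16,521 kg ≤ 18,000 kg, so Tier 1 applies.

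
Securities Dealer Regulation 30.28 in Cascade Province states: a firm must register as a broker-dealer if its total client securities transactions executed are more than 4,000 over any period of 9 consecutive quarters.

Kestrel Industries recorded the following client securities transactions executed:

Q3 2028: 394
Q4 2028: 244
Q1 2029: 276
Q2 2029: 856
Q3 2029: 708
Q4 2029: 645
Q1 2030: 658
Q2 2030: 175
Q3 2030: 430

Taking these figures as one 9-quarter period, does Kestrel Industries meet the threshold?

Yes

Total client securities transactions executed: 394 + 244 + 276 + 856 + 708 + 645 + 658 + 175 + 430 = 4,386.
4,386 > 4,000, so the threshold is exceeded.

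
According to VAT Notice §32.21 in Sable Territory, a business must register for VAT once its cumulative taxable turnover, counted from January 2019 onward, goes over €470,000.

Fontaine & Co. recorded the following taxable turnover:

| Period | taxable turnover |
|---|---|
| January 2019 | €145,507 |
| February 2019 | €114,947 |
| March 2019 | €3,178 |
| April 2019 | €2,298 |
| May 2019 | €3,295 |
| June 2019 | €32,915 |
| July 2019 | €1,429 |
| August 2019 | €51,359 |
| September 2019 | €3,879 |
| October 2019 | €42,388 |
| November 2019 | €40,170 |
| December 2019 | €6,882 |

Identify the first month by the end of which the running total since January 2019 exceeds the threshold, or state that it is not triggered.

Through January 2019: €145,507
Through February 2019: €260,454
Through March 2019: €263,632
Through April 2019: €265,930
Through May 2019: €269,225
Through June 2019: €302,140
Through July 2019: €303,569
Through August 2019: €354,928
Through September 2019: €358,807
Through October 2019: €401,195
Through November 2019: €441,365
Through December 2019: €448,247
Final cumulative total €448,247 ≤ €470,000; the threshold is never exceeded.

Not triggered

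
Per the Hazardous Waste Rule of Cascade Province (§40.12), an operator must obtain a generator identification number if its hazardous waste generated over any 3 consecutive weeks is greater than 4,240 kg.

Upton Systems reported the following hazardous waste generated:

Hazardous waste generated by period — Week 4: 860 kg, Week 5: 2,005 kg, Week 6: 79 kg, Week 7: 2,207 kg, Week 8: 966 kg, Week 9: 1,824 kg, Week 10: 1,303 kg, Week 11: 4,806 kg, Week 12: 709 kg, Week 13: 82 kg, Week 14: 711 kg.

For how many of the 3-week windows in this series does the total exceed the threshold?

Week 4–Week 6: 860 kg + 2,005 kg + 79 kg = 2,944 kg (under)
Week 5–Week 7: 2,005 kg + 79 kg + 2,207 kg = 4,291 kg (over)
Week 6–Week 8: 79 kg + 2,207 kg + 966 kg = 3,252 kg (under)
Week 7–Week 9: 2,207 kg + 966 kg + 1,824 kg = 4,997 kg (over)
Week 8–Week 10: 966 kg + 1,824 kg + 1,303 kg = 4,093 kg (under)
Week 9–Week 11: 1,824 kg + 1,303 kg + 4,806 kg = 7,933 kg (over)
Week 10–Week 12: 1,303 kg + 4,806 kg + 709 kg = 6,818 kg (over)
Week 11–Week 13: 4,806 kg + 709 kg + 82 kg = 5,597 kg (over)
Week 12–Week 14: 709 kg + 82 kg + 711 kg = 1,502 kg (under)
5 windows exceed the threshold.

5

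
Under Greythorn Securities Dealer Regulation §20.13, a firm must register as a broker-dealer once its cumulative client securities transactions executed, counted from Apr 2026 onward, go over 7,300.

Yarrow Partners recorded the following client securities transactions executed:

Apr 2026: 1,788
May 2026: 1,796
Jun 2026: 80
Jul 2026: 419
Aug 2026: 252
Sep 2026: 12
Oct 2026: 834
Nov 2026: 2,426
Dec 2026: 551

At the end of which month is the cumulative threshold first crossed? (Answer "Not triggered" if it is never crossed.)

Through Apr 2026: 1,788
Through May 2026: 3,584
Through Jun 2026: 3,664
Through Jul 2026: 4,083
Through Aug 2026: 4,335
Through Sep 2026: 4,347
Through Oct 2026: 5,181
Through Nov 2026: 7,607 ← exceeds threshold

Nov 2026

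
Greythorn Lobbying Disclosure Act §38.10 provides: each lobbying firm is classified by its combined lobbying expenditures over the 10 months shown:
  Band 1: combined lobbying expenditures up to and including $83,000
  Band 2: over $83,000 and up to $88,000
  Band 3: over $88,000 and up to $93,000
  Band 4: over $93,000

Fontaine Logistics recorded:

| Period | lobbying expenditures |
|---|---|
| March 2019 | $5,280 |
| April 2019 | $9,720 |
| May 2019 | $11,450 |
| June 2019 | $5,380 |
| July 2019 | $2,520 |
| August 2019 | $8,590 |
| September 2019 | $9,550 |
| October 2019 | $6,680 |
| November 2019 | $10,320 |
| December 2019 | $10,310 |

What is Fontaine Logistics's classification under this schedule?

Band 1

Combined lobbying expenditures: $5,280 + $9,720 + $11,450 + $5,380 + $2,520 + $8,590 + $9,550 + $6,680 + $10,320 + $10,310 = $79,800.
$79,800 ≤ $83,000, so Band 1 applies.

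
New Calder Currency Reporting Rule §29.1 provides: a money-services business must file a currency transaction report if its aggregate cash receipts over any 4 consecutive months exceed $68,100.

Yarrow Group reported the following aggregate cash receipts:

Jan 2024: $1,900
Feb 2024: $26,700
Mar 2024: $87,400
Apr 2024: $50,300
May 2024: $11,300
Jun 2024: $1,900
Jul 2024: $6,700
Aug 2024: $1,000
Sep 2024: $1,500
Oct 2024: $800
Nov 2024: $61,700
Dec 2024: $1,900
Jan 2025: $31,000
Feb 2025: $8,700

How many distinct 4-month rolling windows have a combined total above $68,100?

Jan 2024–Apr 2024: $1,900 + $26,700 + $87,400 + $50,300 = $166,300 (over)
Feb 2024–May 2024: $26,700 + $87,400 + $50,300 + $11,300 = $175,700 (over)
Mar 2024–Jun 2024: $87,400 + $50,300 + $11,300 + $1,900 = $150,900 (over)
Apr 2024–Jul 2024: $50,300 + $11,300 + $1,900 + $6,700 = $70,200 (over)
May 2024–Aug 2024: $11,300 + $1,900 + $6,700 + $1,000 = $20,900 (under)
Jun 2024–Sep 2024: $1,900 + $6,700 + $1,000 + $1,500 = $11,100 (under)
Jul 2024–Oct 2024: $6,700 + $1,000 + $1,500 + $800 = $10,000 (under)
Aug 2024–Nov 2024: $1,000 + $1,500 + $800 + $61,700 = $65,000 (under)
Sep 2024–Dec 2024: $1,500 + $800 + $61,700 + $1,900 = $65,900 (under)
Oct 2024–Jan 2025: $800 + $61,700 + $1,900 + $31,000 = $95,400 (over)
Nov 2024–Feb 2025: $61,700 + $1,900 + $31,000 + $8,700 = $103,300 (over)
6 windows exceed the threshold.

6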